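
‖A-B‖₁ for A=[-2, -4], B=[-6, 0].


d = |-2+ 6| + |-4-0|
  = 4 + 4
  = 8

8


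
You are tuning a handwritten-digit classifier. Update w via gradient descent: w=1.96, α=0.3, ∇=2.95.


w_new = w - α·∇
= 1.96 - 0.3·2.95
= 1.96 - 0.885
= 1.075

1.075


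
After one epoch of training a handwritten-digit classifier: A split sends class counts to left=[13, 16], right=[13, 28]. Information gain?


Parent = [26, 44], H_parent = 0.9518
H_left = 0.9923 (n=29), H_right = 0.9012 (n=41)
H_children = (29/70)·0.9923 + (41/70)·0.9012 = 0.9389
IG = 0.9518 - 0.9389 = 0.0129

0.0129


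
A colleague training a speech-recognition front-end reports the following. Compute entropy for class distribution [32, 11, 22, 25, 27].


Probabilities: [32/117, 11/117, 22/117, 25/117, 27/117] ≈ [0.2735, 0.094, 0.188, 0.2137, 0.2308]
H = -((32/117)·log₂(32/117) + (11/117)·log₂(11/117) + (22/117)·log₂(22/117) + (25/117)·log₂(25/117) + (27/117)·log₂(27/117))
  = 2.2495 bits

2.2495 bits


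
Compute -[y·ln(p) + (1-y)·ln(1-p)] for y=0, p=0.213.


BCE = -[y·ln(p) + (1-y)·ln(1-p)]
= -0 - 1·ln(1-0.213)
= -ln(0.787) = 0.2395

0.2395


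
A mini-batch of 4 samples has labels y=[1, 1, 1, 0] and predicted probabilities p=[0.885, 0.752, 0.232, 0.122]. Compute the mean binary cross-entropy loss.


L[0] = -ln(0.885) = 0.1222
L[1] = -ln(0.752) = 0.285
L[2] = -ln(0.232) = 1.461
L[3] = -ln(1-0.122) = -ln(0.878) = 0.1301
mean = (0.1222 + 0.285 + 1.461 + 0.1301)/4 = 0.4996

0.4996


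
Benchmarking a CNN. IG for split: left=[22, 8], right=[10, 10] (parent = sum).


Parent = [32, 18], H_parent = 0.9427
H_left = 0.8366 (n=30), H_right = 1 (n=20)
H_children = (30/50)·0.8366 + (20/50)·1 = 0.902
IG = 0.9427 - 0.902 = 0.0407

0.0407


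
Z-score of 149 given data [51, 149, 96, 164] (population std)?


μ = 115, σ = 44.7605
z = (149 - 115)/44.7605 = 0.7596

0.7596


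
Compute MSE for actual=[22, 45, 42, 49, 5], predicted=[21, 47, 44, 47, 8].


Squared errors: (22-21)²=1, (45-47)²=4, (42-44)²=4, (49-47)²=4, (5-8)²=9
Sum = 22
MSE = 22/5 = 22/5

22/5


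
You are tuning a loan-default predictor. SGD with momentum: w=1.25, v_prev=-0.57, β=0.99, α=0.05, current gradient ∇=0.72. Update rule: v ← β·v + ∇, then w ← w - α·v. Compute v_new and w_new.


v_new = 0.99·-0.57 + 0.72 = -0.5643 + 0.72 = 0.1557
w_new = 1.25 - 0.05·0.1557 = 1.25 - 0.007785 = 1.242215

v_new=0.1557, w_new=1.242215


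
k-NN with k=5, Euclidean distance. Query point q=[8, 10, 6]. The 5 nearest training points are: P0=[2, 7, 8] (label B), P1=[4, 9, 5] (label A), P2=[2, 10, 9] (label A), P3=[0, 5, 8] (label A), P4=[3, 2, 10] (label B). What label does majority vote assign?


d(q,P0) = 7.0  (label B)
d(q,P1) = 4.2426  (label A)
d(q,P2) = 6.7082  (label A)
d(q,P3) = 9.6437  (label A)
d(q,P4) = 10.247  (label B)
Votes: A=3, B=2
Majority → A

A


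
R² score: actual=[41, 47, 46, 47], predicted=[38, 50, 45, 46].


ȳ = 45.25
SS_res = Σ(y-ŷ)² = 20
SS_tot = Σ(y-ȳ)² = 24.75
R² = 1 - SS_res/SS_tot = 1 - 0.8081 = 0.1919

0.1919


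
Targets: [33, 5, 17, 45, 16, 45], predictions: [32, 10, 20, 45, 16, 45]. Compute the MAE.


Absolute errors: |33-32|=1, |5-10|=5, |17-20|=3, |45-45|=0, |16-16|=0, |45-45|=0
Sum = 9
MAE = 9/6 = 3/2

3/2


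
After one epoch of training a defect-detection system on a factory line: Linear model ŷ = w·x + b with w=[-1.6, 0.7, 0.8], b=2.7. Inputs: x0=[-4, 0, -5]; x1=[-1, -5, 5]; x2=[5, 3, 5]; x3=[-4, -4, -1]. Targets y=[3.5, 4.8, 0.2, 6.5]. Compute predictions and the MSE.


ŷ0 = (-1.6)·(-4) + (0.7)·(0) + (0.8)·(-5) + 2.7 = 5.1
ŷ1 = (-1.6)·(-1) + (0.7)·(-5) + (0.8)·(5) + 2.7 = 4.8
ŷ2 = (-1.6)·(5) + (0.7)·(3) + (0.8)·(5) + 2.7 = 0.8
ŷ3 = (-1.6)·(-4) + (0.7)·(-4) + (0.8)·(-1) + 2.7 = 5.5
errors² = [2.56, 0.0, 0.36, 1.0]
MSE = 3.9200/4 = 0.98

0.98


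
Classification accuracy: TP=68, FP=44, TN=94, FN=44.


Accuracy = (TP+TN)/(TP+TN+FP+FN)
= (68+94)/(250)
= 162/250 = 64.8%

64.8%


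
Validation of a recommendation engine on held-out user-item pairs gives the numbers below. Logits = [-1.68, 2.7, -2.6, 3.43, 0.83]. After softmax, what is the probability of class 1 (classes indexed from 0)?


Exponentials: e^-1.68=0.1864, e^2.7=14.8797, e^-2.6=0.0743, e^3.43=30.8766, e^0.83=2.2933
Sum = 48.3103
Softmax = [0.0039, 0.308, 0.0015, 0.6391, 0.0475]
p[1] = 14.8797/48.3103 = 0.308

0.308


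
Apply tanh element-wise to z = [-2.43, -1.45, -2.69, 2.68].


tanh(-2.43) = -0.9846
tanh(-1.45) = -0.8957
tanh(-2.69) = -0.9908
tanh(2.68) = 0.9906
result = [-0.9846, -0.8957, -0.9908, 0.9906]

[-0.9846, -0.8957, -0.9908, 0.9906]


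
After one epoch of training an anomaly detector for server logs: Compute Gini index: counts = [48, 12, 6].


Probabilities: [48/66, 12/66, 6/66] ≈ [0.7273, 0.1818, 0.0909]
Σpᵢ² = (2304 + 144 + 36)/66² = 2484/4356
Gini = 1 - Σpᵢ² = 1 - 2484/4356 = 0.4298

0.4298


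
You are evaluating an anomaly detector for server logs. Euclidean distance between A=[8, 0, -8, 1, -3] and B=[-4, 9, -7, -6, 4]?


d = √((8+ 4)² + (0-9)² + (-8+ 7)² + (1+ 6)² + (-3-4)²)
  = √(144 + 81 + 1 + 49 + 49)
  = √324 = 18.0

18.0


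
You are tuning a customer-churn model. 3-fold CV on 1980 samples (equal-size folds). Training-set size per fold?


Fold size = 1980/3 = 660
Training per fold = 1980 - 660 = 1320

1320


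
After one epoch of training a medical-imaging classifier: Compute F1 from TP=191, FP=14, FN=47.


Precision = 191/205 = 0.9317
Recall = 191/238 = 0.8025
F1 = 2·P·R/(P+R) = 2·TP/(2·TP+FP+FN) = 382/(382+14+47) = 382/443 = 0.8623

0.8623


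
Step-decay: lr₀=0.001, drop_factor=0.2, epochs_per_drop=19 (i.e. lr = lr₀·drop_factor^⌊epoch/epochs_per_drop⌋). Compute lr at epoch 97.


n_drops = ⌊97/19⌋ = 5
lr = 0.001·0.2^5 = 0.001·0.00032 = 0.00000032

0.00000032


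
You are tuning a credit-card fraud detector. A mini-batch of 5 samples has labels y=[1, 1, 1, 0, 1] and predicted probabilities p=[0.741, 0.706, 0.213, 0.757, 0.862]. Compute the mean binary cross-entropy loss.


L[0] = -ln(0.741) = 0.2998
L[1] = -ln(0.706) = 0.3481
L[2] = -ln(0.213) = 1.5465
L[3] = -ln(1-0.757) = -ln(0.243) = 1.4147
L[4] = -ln(0.862) = 0.1485
mean = (0.2998 + 0.3481 + 1.5465 + 1.4147 + 0.1485)/5 = 0.7515

0.7515


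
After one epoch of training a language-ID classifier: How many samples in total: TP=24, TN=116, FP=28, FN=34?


Total = TP + TN + FP + FN
= 24 + 116 + 28 + 34
= 202
(Predicted positive: 52, predicted negative: 150)

202


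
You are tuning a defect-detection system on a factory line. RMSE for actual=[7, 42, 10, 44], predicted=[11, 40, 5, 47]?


MSE = 54/4 = 13.5
RMSE = √(54/4) = 3.6742

3.6742


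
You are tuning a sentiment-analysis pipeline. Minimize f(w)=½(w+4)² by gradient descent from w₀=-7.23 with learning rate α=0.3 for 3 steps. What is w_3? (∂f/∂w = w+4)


step 1: grad = -7.23+4 = -3.23; w = -7.23 - 0.3·(-3.23) = -6.261
step 2: grad = -6.261+4 = -2.261; w = -6.261 - 0.3·(-2.261) = -5.5827
step 3: grad = -5.5827+4 = -1.5827; w = -5.5827 - 0.3·(-1.5827) = -5.10789

-5.10789


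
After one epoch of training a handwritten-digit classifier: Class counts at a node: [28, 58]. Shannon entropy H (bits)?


Probabilities: [28/86, 58/86] ≈ [0.3256, 0.6744]
H = -((28/86)·log₂(28/86) + (58/86)·log₂(58/86))
  = 0.9103 bits

0.9103 bits


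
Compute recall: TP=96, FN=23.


Recall = TP/(TP+FN)
= 96/(96+23)
= 96/119 = 80.67%

80.67%


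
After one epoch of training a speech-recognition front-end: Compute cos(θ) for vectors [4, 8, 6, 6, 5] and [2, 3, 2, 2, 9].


A·B = 4·2 + 8·3 + 6·2 + 6·2 + 5·9 = 101
‖A‖ = √177 = 13.3041, ‖B‖ = √102 = 10.0995
cos = 101/(√177·√102) = 101/√18054 = 0.7517

0.7517


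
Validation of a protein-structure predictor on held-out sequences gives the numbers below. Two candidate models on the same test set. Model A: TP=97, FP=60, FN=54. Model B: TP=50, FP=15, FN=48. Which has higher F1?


Model A: P=97/157=0.6178, R=97/151=0.6424, F1=2PR/(P+R)=2TP/(2TP+FP+FN)=194/308=0.6299
Model B: P=50/65=0.7692, R=50/98=0.5102, F1=2PR/(P+R)=2TP/(2TP+FP+FN)=100/163=0.6135
0.6299 > 0.6135 → Model A

Model A


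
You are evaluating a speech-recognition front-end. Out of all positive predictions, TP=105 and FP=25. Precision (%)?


Precision = TP/(TP+FP)
= 105/(105+25)
= 105/130 = 80.77%

80.77%


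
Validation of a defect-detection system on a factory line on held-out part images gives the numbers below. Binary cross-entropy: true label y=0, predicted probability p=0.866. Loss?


BCE = -[y·ln(p) + (1-y)·ln(1-p)]
= -0 - 1·ln(1-0.866)
= -ln(0.134) = 2.0099

2.0099


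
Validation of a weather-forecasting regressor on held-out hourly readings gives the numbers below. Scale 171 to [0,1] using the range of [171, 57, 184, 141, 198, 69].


min=57, max=198
(171-57)/(198-57) = 114/141 = 0.8085

0.8085


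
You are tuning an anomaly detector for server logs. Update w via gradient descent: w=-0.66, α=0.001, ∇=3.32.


w_new = w - α·∇
= -0.66 - 0.001·3.32
= -0.66 - 0.00332
= -0.66332

-0.66332


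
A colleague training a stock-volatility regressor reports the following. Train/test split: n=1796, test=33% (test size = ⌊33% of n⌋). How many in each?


Test = ⌊1796·33/100⌋ = 592
Train = 1796 - 592 = 1204

Train: 1204, Test: 592


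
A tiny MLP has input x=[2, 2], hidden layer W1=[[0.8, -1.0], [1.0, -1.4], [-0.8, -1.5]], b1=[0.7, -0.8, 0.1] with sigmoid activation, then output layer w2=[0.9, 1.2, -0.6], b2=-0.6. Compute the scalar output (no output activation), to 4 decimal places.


z1[0] = (0.8)·(2) + (-1.0)·(2) + 0.7 = 0.3
z1[1] = (1.0)·(2) + (-1.4)·(2) - 0.8 = -1.6
z1[2] = (-0.8)·(2) + (-1.5)·(2) + 0.1 = -4.5
h = sigmoid(z1) = [0.5744, 0.168, 0.011]
output = (0.9)·(0.5744) + (1.2)·(0.168) + (-0.6)·(0.011) - 0.6 = 0.112

0.112


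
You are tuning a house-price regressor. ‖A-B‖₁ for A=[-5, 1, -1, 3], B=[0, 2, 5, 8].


d = |-5-0| + |1-2| + |-1-5| + |3-8|
  = 5 + 1 + 6 + 5
  = 17

17


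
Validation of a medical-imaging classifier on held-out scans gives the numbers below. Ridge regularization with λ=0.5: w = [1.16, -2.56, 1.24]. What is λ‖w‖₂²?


‖w‖₂² = (1.16)² + (-2.56)² + (1.24)²
     = 1.3456 + 6.5536 + 1.5376
     = 9.4368
λ·‖w‖₂² = 0.5·9.4368 = 4.7184

4.7184


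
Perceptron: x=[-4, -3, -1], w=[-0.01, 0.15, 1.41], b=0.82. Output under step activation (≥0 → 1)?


z = (-4)·(-0.01) + (-3)·(0.15) + (-1)·(1.41) + 0.82
  = -1.0
step(z) = 0 (z<0)

0


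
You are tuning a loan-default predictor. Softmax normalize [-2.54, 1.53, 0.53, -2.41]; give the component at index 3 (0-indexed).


Exponentials: e^-2.54=0.0789, e^1.53=4.6182, e^0.53=1.6989, e^-2.41=0.0898
Sum = 6.4858
Softmax = [0.0122, 0.712, 0.2619, 0.0138]
p[3] = 0.0898/6.4858 = 0.0138

0.0138


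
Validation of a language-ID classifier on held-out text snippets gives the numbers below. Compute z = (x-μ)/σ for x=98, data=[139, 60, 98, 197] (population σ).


μ = 123.5, σ = 50.806
z = (98 - 123.5)/50.806 = -0.5019

-0.5019


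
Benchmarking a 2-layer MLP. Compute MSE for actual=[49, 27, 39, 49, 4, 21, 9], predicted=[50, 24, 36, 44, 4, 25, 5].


Squared errors: (49-50)²=1, (27-24)²=9, (39-36)²=9, (49-44)²=25, (4-4)²=0, (21-25)²=16, (9-5)²=16
Sum = 76
MSE = 76/7 = 76/7

76/7


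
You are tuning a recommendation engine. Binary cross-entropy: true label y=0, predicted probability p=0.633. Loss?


BCE = -[y·ln(p) + (1-y)·ln(1-p)]
= -0 - 1·ln(1-0.633)
= -ln(0.367) = 1.0024

1.0024


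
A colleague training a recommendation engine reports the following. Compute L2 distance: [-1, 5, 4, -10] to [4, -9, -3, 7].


d = √((-1-4)² + (5+ 9)² + (4+ 3)² + (-10-7)²)
  = √(25 + 196 + 49 + 289)
  = √559 = 23.6432

23.6432


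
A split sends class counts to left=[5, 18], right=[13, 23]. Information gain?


Parent = [18, 41], H_parent = 0.8874
H_left = 0.7554 (n=23), H_right = 0.9436 (n=36)
H_children = (23/59)·0.7554 + (36/59)·0.9436 = 0.8702
IG = 0.8874 - 0.8702 = 0.0172

0.0172


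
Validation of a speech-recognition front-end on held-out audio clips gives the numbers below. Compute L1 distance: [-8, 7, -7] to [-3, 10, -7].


d = |-8+ 3| + |7-10| + |-7+ 7|
  = 5 + 3 + 0
  = 8

8


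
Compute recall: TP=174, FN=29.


Recall = TP/(TP+FN)
= 174/(174+29)
= 174/203 = 85.71%

85.71%


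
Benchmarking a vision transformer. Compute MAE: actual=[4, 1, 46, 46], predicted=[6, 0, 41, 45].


Absolute errors: |4-6|=2, |1-0|=1, |46-41|=5, |46-45|=1
Sum = 9
MAE = 9/4 = 9/4

9/4


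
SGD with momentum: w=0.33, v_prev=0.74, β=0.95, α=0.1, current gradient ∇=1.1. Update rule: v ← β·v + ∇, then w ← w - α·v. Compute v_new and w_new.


v_new = 0.95·0.74 + 1.1 = 0.703 + 1.1 = 1.803
w_new = 0.33 - 0.1·1.803 = 0.33 - 0.1803 = 0.1497

v_new=1.803, w_new=0.1497


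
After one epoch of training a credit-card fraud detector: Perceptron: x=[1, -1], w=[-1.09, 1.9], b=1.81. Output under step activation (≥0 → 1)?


z = (1)·(-1.09) + (-1)·(1.9) + 1.81
  = -1.18
step(z) = 0 (z<0)

0


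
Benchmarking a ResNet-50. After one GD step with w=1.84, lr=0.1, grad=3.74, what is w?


w_new = w - α·∇
= 1.84 - 0.1·3.74
= 1.84 - 0.374
= 1.466

1.466


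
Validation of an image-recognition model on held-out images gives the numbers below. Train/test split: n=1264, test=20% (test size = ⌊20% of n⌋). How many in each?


Test = ⌊1264·20/100⌋ = 252
Train = 1264 - 252 = 1012

Train: 1012, Test: 252


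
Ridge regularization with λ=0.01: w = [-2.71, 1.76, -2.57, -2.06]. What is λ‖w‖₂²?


‖w‖₂² = (-2.71)² + (1.76)² + (-2.57)² + (-2.06)²
     = 7.3441 + 3.0976 + 6.6049 + 4.2436
     = 21.2902
λ·‖w‖₂² = 0.01·21.2902 = 0.212902

0.212902


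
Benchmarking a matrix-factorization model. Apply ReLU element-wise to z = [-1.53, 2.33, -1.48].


ReLU(-1.53) = max(0, -1.53) = 0.0
ReLU(2.33) = max(0, 2.33) = 2.33
ReLU(-1.48) = max(0, -1.48) = 0.0
result = [0.0, 2.33, 0.0]

[0.0, 2.33, 0.0]


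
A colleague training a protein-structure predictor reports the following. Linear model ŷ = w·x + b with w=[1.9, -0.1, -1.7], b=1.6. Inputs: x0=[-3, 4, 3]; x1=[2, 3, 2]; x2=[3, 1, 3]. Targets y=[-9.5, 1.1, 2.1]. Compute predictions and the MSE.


ŷ0 = (1.9)·(-3) + (-0.1)·(4) + (-1.7)·(3) + 1.6 = -9.6
ŷ1 = (1.9)·(2) + (-0.1)·(3) + (-1.7)·(2) + 1.6 = 1.7
ŷ2 = (1.9)·(3) + (-0.1)·(1) + (-1.7)·(3) + 1.6 = 2.1
errors² = [0.01, 0.36, 0.0]
MSE = 0.3700/3 = 0.1233

0.1233


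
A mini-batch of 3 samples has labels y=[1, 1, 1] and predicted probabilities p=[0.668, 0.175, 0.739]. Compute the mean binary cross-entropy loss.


L[0] = -ln(0.668) = 0.4035
L[1] = -ln(0.175) = 1.743
L[2] = -ln(0.739) = 0.3025
mean = (0.4035 + 1.743 + 0.3025)/3 = 0.8163

0.8163


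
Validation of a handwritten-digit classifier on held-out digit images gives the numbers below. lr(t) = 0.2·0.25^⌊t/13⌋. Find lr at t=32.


n_drops = ⌊32/13⌋ = 2
lr = 0.2·0.25^2 = 0.2·0.0625 = 0.0125

0.0125


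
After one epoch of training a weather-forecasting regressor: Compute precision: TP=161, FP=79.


Precision = TP/(TP+FP)
= 161/(161+79)
= 161/240 = 67.08%

67.08%


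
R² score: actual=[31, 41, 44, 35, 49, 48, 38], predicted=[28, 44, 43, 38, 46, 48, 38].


ȳ = 40.8571
SS_res = Σ(y-ŷ)² = 37
SS_tot = Σ(y-ȳ)² = 266.86
R² = 1 - SS_res/SS_tot = 1 - 0.1387 = 0.8613

0.8613


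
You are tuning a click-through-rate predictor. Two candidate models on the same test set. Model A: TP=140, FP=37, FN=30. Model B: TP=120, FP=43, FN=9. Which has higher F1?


Model A: P=140/177=0.791, R=140/170=0.8235, F1=2PR/(P+R)=2TP/(2TP+FP+FN)=280/347=0.8069
Model B: P=120/163=0.7362, R=120/129=0.9302, F1=2PR/(P+R)=2TP/(2TP+FP+FN)=240/292=0.8219
0.8069 < 0.8219 → Model B

Model B


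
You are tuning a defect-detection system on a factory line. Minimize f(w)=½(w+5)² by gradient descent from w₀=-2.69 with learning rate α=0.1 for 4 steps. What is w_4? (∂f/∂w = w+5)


step 1: grad = -2.69+5 = 2.31; w = -2.69 - 0.1·(2.31) = -2.921
step 2: grad = -2.921+5 = 2.079; w = -2.921 - 0.1·(2.079) = -3.1289
step 3: grad = -3.1289+5 = 1.8711; w = -3.1289 - 0.1·(1.8711) = -3.31601
step 4: grad = -3.31601+5 = 1.68399; w = -3.31601 - 0.1·(1.68399) = -3.484409

-3.484409


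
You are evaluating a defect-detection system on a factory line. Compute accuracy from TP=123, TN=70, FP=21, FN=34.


Accuracy = (TP+TN)/(TP+TN+FP+FN)
= (123+70)/(248)
= 193/248 = 77.82%

77.82%


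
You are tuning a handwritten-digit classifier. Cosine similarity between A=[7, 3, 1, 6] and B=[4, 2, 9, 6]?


A·B = 7·4 + 3·2 + 1·9 + 6·6 = 79
‖A‖ = √95 = 9.7468, ‖B‖ = √137 = 11.7047
cos = 79/(√95·√137) = 79/√13015 = 0.6925

0.6925


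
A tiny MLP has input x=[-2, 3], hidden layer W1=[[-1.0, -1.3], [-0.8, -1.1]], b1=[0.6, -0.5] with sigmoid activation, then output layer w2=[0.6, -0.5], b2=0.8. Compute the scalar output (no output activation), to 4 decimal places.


z1[0] = (-1.0)·(-2) + (-1.3)·(3) + 0.6 = -1.3
z1[1] = (-0.8)·(-2) + (-1.1)·(3) - 0.5 = -2.2
h = sigmoid(z1) = [0.2142, 0.0998]
output = (0.6)·(0.2142) + (-0.5)·(0.0998) + 0.8 = 0.8786

0.8786


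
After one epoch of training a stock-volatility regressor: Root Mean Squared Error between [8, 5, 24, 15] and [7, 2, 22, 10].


MSE = 39/4 = 9.75
RMSE = √(39/4) = 3.1225

3.1225


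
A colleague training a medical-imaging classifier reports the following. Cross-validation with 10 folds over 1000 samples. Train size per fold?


Fold size = 1000/10 = 100
Training per fold = 1000 - 100 = 900

900


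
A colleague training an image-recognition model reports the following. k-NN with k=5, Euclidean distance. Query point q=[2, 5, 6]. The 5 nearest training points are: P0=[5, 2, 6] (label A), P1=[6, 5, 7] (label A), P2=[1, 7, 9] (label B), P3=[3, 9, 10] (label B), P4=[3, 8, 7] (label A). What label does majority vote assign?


d(q,P0) = 4.2426  (label A)
d(q,P1) = 4.1231  (label A)
d(q,P2) = 3.7417  (label B)
d(q,P3) = 5.7446  (label B)
d(q,P4) = 3.3166  (label A)
Votes: A=3, B=2
Majority → A

A


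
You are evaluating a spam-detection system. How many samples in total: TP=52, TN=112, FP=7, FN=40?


Total = TP + TN + FP + FN
= 52 + 112 + 7 + 40
= 211
(Predicted positive: 59, predicted negative: 152)

211


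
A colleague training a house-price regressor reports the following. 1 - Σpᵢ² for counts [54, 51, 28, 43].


Probabilities: [54/176, 51/176, 28/176, 43/176] ≈ [0.3068, 0.2898, 0.1591, 0.2443]
Σpᵢ² = (2916 + 2601 + 784 + 1849)/176² = 8150/30976
Gini = 1 - Σpᵢ² = 1 - 8150/30976 = 0.7369

0.7369


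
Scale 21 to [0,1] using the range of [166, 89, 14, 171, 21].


min=14, max=171
(21-14)/(171-14) = 7/157 = 0.0446

0.0446


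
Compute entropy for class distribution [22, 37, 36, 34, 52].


Probabilities: [22/181, 37/181, 36/181, 34/181, 52/181] ≈ [0.1215, 0.2044, 0.1989, 0.1878, 0.2873]
H = -((22/181)·log₂(22/181) + (37/181)·log₂(37/181) + (36/181)·log₂(36/181) + (34/181)·log₂(34/181) + (52/181)·log₂(52/181))
  = 2.2713 bits

2.2713 bits


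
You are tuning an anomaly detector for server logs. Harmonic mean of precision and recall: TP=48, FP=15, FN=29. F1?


Precision = 48/63 = 0.7619
Recall = 48/77 = 0.6234
F1 = 2·P·R/(P+R) = 2·TP/(2·TP+FP+FN) = 96/(96+15+29) = 96/140 = 0.6857

0.6857


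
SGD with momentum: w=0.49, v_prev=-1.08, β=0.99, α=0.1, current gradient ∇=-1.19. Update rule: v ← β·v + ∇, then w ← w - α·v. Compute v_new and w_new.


v_new = 0.99·-1.08 - 1.19 = -1.0692 - 1.19 = -2.2592
w_new = 0.49 - 0.1·-2.2592 = 0.49 + 0.22592 = 0.71592

v_new=-2.2592, w_new=0.71592


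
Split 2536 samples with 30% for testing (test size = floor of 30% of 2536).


Test = ⌊2536·30/100⌋ = 760
Train = 2536 - 760 = 1776

Train: 1776, Test: 760


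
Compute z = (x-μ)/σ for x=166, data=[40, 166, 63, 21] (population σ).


μ = 72.5, σ = 55.9933
z = (166 - 72.5)/55.9933 = 1.6698

1.6698


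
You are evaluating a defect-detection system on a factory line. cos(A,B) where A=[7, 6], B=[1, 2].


A·B = 7·1 + 6·2 = 19
‖A‖ = √85 = 9.2195, ‖B‖ = √5 = 2.2361
cos = 19/(√85·√5) = 19/√425 = 0.9216

0.9216


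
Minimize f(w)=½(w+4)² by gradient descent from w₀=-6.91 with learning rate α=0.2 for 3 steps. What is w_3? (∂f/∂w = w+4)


step 1: grad = -6.91+4 = -2.91; w = -6.91 - 0.2·(-2.91) = -6.328
step 2: grad = -6.328+4 = -2.328; w = -6.328 - 0.2·(-2.328) = -5.8624
step 3: grad = -5.8624+4 = -1.8624; w = -5.8624 - 0.2·(-1.8624) = -5.48992

-5.48992


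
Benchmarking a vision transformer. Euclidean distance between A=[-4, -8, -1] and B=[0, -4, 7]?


d = √((-4-0)² + (-8+ 4)² + (-1-7)²)
  = √(16 + 16 + 64)
  = √96 = 9.798

9.798


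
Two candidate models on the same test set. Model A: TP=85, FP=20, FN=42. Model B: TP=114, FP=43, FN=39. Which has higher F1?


Model A: P=85/105=0.8095, R=85/127=0.6693, F1=2PR/(P+R)=2TP/(2TP+FP+FN)=170/232=0.7328
Model B: P=114/157=0.7261, R=114/153=0.7451, F1=2PR/(P+R)=2TP/(2TP+FP+FN)=228/310=0.7355
0.7328 < 0.7355 → Model B

Model B


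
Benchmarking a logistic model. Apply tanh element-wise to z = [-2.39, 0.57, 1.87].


tanh(-2.39) = -0.9833
tanh(0.57) = 0.5154
tanh(1.87) = 0.9536
result = [-0.9833, 0.5154, 0.9536]

[-0.9833, 0.5154, 0.9536]


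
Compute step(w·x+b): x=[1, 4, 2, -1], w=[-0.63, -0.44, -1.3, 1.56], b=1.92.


z = (1)·(-0.63) + (4)·(-0.44) + (2)·(-1.3) + (-1)·(1.56) + 1.92
  = -4.63
step(z) = 0 (z<0)

0


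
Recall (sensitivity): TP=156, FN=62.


Recall = TP/(TP+FN)
= 156/(156+62)
= 156/218 = 71.56%

71.56%


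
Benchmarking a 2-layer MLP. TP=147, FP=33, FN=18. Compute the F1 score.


Precision = 147/180 = 0.8167
Recall = 147/165 = 0.8909
F1 = 2·P·R/(P+R) = 2·TP/(2·TP+FP+FN) = 294/(294+33+18) = 294/345 = 0.8522

0.8522


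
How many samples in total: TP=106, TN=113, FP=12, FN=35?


Total = TP + TN + FP + FN
= 106 + 113 + 12 + 35
= 266
(Predicted positive: 118, predicted negative: 148)

266


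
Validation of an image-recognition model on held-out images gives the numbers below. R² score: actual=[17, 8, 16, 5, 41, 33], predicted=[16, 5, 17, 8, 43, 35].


ȳ = 20
SS_res = Σ(y-ŷ)² = 28
SS_tot = Σ(y-ȳ)² = 1004
R² = 1 - SS_res/SS_tot = 1 - 0.0279 = 0.9721

0.9721


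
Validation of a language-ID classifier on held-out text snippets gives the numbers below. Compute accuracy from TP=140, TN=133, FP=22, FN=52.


Accuracy = (TP+TN)/(TP+TN+FP+FN)
= (140+133)/(347)
= 273/347 = 78.67%

78.67%


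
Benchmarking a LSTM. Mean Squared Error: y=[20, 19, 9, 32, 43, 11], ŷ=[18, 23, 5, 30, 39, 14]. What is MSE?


Squared errors: (20-18)²=4, (19-23)²=16, (9-5)²=16, (32-30)²=4, (43-39)²=16, (11-14)²=9
Sum = 65
MSE = 65/6 = 65/6

65/6


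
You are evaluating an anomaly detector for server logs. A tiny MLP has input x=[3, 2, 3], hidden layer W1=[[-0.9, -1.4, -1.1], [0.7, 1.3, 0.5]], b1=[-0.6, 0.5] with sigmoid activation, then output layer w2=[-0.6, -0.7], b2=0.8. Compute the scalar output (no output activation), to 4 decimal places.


z1[0] = (-0.9)·(3) + (-1.4)·(2) + (-1.1)·(3) - 0.6 = -9.4
z1[1] = (0.7)·(3) + (1.3)·(2) + (0.5)·(3) + 0.5 = 6.7
h = sigmoid(z1) = [0.0001, 0.9988]
output = (-0.6)·(0.0001) + (-0.7)·(0.9988) + 0.8 = 0.1008

0.1008


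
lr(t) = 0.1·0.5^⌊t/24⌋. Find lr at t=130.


n_drops = ⌊130/24⌋ = 5
lr = 0.1·0.5^5 = 0.1·0.03125 = 0.003125

0.003125


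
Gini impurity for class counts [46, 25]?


Probabilities: [46/71, 25/71] ≈ [0.6479, 0.3521]
Σpᵢ² = (2116 + 625)/71² = 2741/5041
Gini = 1 - Σpᵢ² = 1 - 2741/5041 = 0.4563

0.4563


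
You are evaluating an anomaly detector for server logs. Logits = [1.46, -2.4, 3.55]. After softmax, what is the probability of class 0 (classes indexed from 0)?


Exponentials: e^1.46=4.306, e^-2.4=0.0907, e^3.55=34.8133
Sum = 39.21
Softmax = [0.1098, 0.0023, 0.8879]
p[0] = 4.306/39.21 = 0.1098

0.1098


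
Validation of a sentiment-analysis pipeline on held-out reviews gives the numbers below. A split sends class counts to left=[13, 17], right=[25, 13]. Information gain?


Parent = [38, 30], H_parent = 0.99
H_left = 0.9871 (n=30), H_right = 0.9268 (n=38)
H_children = (30/68)·0.9871 + (38/68)·0.9268 = 0.9534
IG = 0.99 - 0.9534 = 0.0366

0.0366


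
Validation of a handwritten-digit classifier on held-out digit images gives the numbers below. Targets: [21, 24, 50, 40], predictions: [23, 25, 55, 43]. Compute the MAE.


Absolute errors: |21-23|=2, |24-25|=1, |50-55|=5, |40-43|=3
Sum = 11
MAE = 11/4 = 11/4

11/4


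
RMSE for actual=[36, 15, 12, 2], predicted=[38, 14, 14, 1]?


MSE = 10/4 = 2.5
RMSE = √(10/4) = 1.5811

1.5811


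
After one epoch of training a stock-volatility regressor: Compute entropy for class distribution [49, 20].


Probabilities: [49/69, 20/69] ≈ [0.7101, 0.2899]
H = -((49/69)·log₂(49/69) + (20/69)·log₂(20/69))
  = 0.8685 bits

0.8685 bits


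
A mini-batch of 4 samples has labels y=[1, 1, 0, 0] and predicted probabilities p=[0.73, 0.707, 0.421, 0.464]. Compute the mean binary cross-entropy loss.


L[0] = -ln(0.73) = 0.3147
L[1] = -ln(0.707) = 0.3467
L[2] = -ln(1-0.421) = -ln(0.579) = 0.5465
L[3] = -ln(1-0.464) = -ln(0.536) = 0.6236
mean = (0.3147 + 0.3467 + 0.5465 + 0.6236)/4 = 0.4579

0.4579


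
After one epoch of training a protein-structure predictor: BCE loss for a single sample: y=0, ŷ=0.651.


BCE = -[y·ln(p) + (1-y)·ln(1-p)]
= -0 - 1·ln(1-0.651)
= -ln(0.349) = 1.0527

1.0527


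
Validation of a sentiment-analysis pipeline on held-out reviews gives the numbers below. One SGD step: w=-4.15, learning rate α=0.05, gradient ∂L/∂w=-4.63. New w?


w_new = w - α·∇
= -4.15 - 0.05·-4.63
= -4.15 + 0.2315
= -3.9185

-3.9185


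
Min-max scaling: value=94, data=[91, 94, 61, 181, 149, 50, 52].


min=50, max=181
(94-50)/(181-50) = 44/131 = 0.3359

0.3359


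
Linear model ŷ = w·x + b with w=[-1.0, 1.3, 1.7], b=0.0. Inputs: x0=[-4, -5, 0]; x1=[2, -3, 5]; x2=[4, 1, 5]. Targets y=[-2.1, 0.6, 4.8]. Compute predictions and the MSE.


ŷ0 = (-1.0)·(-4) + (1.3)·(-5) + (1.7)·(0) + 0.0 = -2.5
ŷ1 = (-1.0)·(2) + (1.3)·(-3) + (1.7)·(5) + 0.0 = 2.6
ŷ2 = (-1.0)·(4) + (1.3)·(1) + (1.7)·(5) + 0.0 = 5.8
errors² = [0.16, 4.0, 1.0]
MSE = 5.1600/3 = 1.72

1.72


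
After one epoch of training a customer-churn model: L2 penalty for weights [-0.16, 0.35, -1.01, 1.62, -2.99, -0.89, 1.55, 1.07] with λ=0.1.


‖w‖₂² = (-0.16)² + (0.35)² + (-1.01)² + (1.62)² + (-2.99)² + (-0.89)² + (1.55)² + (1.07)²
     = 0.0256 + 0.1225 + 1.0201 + 2.6244 + 8.9401 + 0.7921 + 2.4025 + 1.1449
     = 17.0722
λ·‖w‖₂² = 0.1·17.0722 = 1.70722

1.70722


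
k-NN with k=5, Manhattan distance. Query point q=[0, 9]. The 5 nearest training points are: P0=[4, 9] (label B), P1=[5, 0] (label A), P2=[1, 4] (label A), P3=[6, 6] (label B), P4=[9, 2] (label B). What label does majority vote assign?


d(q,P0) = 4  (label B)
d(q,P1) = 14  (label A)
d(q,P2) = 6  (label A)
d(q,P3) = 9  (label B)
d(q,P4) = 16  (label B)
Votes: A=2, B=3
Majority → B

B


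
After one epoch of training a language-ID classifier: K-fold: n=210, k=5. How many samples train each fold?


Fold size = 210/5 = 42
Training per fold = 210 - 42 = 168

168


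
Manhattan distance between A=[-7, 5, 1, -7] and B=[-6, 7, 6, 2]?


d = |-7+ 6| + |5-7| + |1-6| + |-7-2|
  = 1 + 2 + 5 + 9
  = 17

17


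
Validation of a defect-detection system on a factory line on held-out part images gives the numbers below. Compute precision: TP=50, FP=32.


Precision = TP/(TP+FP)
= 50/(50+32)
= 50/82 = 60.98%

60.98%


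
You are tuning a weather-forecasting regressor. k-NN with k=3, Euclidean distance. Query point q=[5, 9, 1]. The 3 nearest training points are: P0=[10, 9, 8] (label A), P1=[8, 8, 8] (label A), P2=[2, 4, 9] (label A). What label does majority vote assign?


d(q,P0) = 8.6023  (label A)
d(q,P1) = 7.6811  (label A)
d(q,P2) = 9.8995  (label A)
Votes: A=3, B=0
Majority → A

A


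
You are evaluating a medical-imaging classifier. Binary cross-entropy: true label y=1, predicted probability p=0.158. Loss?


BCE = -[y·ln(p) + (1-y)·ln(1-p)]
= -1·ln(0.158) - 0
= -ln(0.158) = 1.8452

1.8452


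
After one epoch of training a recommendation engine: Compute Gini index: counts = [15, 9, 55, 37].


Probabilities: [15/116, 9/116, 55/116, 37/116] ≈ [0.1293, 0.0776, 0.4741, 0.319]
Σpᵢ² = (225 + 81 + 3025 + 1369)/116² = 4700/13456
Gini = 1 - Σpᵢ² = 1 - 4700/13456 = 0.6507

0.6507


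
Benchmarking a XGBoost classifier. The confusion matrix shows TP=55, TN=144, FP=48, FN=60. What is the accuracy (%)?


Accuracy = (TP+TN)/(TP+TN+FP+FN)
= (55+144)/(307)
= 199/307 = 64.82%

64.82%


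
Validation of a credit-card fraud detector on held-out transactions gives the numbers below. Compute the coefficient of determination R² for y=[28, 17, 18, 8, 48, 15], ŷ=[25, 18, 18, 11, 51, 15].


ȳ = 22.3333
SS_res = Σ(y-ŷ)² = 28
SS_tot = Σ(y-ȳ)² = 997.33
R² = 1 - SS_res/SS_tot = 1 - 0.0281 = 0.9719

0.9719


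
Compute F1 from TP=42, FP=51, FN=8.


Precision = 42/93 = 0.4516
Recall = 42/50 = 0.84
F1 = 2·P·R/(P+R) = 2·TP/(2·TP+FP+FN) = 84/(84+51+8) = 84/143 = 0.5874

0.5874


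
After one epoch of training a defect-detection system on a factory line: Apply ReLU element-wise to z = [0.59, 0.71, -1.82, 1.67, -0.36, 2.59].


ReLU(0.59) = max(0, 0.59) = 0.59
ReLU(0.71) = max(0, 0.71) = 0.71
ReLU(-1.82) = max(0, -1.82) = 0.0
ReLU(1.67) = max(0, 1.67) = 1.67
ReLU(-0.36) = max(0, -0.36) = 0.0
ReLU(2.59) = max(0, 2.59) = 2.59
result = [0.59, 0.71, 0.0, 1.67, 0.0, 2.59]

[0.59, 0.71, 0.0, 1.67, 0.0, 2.59]


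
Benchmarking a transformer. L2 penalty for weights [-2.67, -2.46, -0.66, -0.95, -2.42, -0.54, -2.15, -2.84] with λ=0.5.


‖w‖₂² = (-2.67)² + (-2.46)² + (-0.66)² + (-0.95)² + (-2.42)² + (-0.54)² + (-2.15)² + (-2.84)²
     = 7.1289 + 6.0516 + 0.4356 + 0.9025 + 5.8564 + 0.2916 + 4.6225 + 8.0656
     = 33.3547
λ·‖w‖₂² = 0.5·33.3547 = 16.67735

16.67735


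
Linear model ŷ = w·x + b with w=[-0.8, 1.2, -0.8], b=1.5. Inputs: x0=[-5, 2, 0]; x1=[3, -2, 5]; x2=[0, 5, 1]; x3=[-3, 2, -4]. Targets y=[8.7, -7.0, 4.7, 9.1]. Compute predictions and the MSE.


ŷ0 = (-0.8)·(-5) + (1.2)·(2) + (-0.8)·(0) + 1.5 = 7.9
ŷ1 = (-0.8)·(3) + (1.2)·(-2) + (-0.8)·(5) + 1.5 = -7.3
ŷ2 = (-0.8)·(0) + (1.2)·(5) + (-0.8)·(1) + 1.5 = 6.7
ŷ3 = (-0.8)·(-3) + (1.2)·(2) + (-0.8)·(-4) + 1.5 = 9.5
errors² = [0.64, 0.09, 4.0, 0.16]
MSE = 4.8900/4 = 1.2225

1.2225


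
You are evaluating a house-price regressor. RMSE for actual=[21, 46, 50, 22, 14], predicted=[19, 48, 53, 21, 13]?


MSE = 19/5 = 3.8
RMSE = √(19/5) = 1.9494

1.9494


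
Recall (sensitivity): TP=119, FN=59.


Recall = TP/(TP+FN)
= 119/(119+59)
= 119/178 = 66.85%

66.85%


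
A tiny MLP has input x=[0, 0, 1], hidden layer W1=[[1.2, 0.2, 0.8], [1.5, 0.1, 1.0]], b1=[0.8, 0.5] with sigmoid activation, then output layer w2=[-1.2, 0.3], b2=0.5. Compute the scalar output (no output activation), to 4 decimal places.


z1[0] = (1.2)·(0) + (0.2)·(0) + (0.8)·(1) + 0.8 = 1.6
z1[1] = (1.5)·(0) + (0.1)·(0) + (1.0)·(1) + 0.5 = 1.5
h = sigmoid(z1) = [0.832, 0.8176]
output = (-1.2)·(0.832) + (0.3)·(0.8176) + 0.5 = -0.2531

-0.2531


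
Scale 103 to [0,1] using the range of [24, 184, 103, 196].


min=24, max=196
(103-24)/(196-24) = 79/172 = 0.4593

0.4593


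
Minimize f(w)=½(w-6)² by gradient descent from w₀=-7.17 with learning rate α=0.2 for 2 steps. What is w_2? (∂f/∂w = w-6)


step 1: grad = -7.17-6 = -13.17; w = -7.17 - 0.2·(-13.17) = -4.536
step 2: grad = -4.536-6 = -10.536; w = -4.536 - 0.2·(-10.536) = -2.4288

-2.4288


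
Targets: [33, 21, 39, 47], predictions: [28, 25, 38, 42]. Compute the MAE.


Absolute errors: |33-28|=5, |21-25|=4, |39-38|=1, |47-42|=5
Sum = 15
MAE = 15/4 = 15/4

15/4


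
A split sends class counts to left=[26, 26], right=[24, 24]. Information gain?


Parent = [50, 50], H_parent = 1
H_left = 1 (n=52), H_right = 1 (n=48)
H_children = (52/100)·1 + (48/100)·1 = 1
IG = 1 - 1 = 0.0

0.0


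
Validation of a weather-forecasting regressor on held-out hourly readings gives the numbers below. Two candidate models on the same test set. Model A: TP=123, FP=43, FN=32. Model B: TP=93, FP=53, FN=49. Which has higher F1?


Model A: P=123/166=0.741, R=123/155=0.7935, F1=2PR/(P+R)=2TP/(2TP+FP+FN)=246/321=0.7664
Model B: P=93/146=0.637, R=93/142=0.6549, F1=2PR/(P+R)=2TP/(2TP+FP+FN)=186/288=0.6458
0.7664 > 0.6458 → Model A

Model A


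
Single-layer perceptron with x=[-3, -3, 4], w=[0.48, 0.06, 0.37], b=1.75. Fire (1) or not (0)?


z = (-3)·(0.48) + (-3)·(0.06) + (4)·(0.37) + 1.75
  = 1.61
step(z) = 1 (z≥0)

1


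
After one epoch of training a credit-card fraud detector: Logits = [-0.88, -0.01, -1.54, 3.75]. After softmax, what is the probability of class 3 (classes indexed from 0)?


Exponentials: e^-0.88=0.4148, e^-0.01=0.99, e^-1.54=0.2144, e^3.75=42.5211
Sum = 44.1403
Softmax = [0.0094, 0.0224, 0.0049, 0.9633]
p[3] = 42.5211/44.1403 = 0.9633

0.9633


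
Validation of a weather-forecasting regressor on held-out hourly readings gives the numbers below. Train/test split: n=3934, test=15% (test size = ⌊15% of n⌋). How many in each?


Test = ⌊3934·15/100⌋ = 590
Train = 3934 - 590 = 3344

Train: 3344, Test: 590


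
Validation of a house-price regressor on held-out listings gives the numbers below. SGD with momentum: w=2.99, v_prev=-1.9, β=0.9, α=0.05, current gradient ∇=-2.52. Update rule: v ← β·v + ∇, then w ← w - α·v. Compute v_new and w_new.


v_new = 0.9·-1.9 - 2.52 = -1.71 - 2.52 = -4.23
w_new = 2.99 - 0.05·-4.23 = 2.99 + 0.2115 = 3.2015

v_new=-4.23, w_new=3.2015


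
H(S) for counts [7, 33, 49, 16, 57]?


Probabilities: [7/162, 33/162, 49/162, 16/162, 57/162] ≈ [0.0432, 0.2037, 0.3025, 0.0988, 0.3519]
H = -((7/162)·log₂(7/162) + (33/162)·log₂(33/162) + (49/162)·log₂(49/162) + (16/162)·log₂(16/162) + (57/162)·log₂(57/162))
  = 2.0453 bits

2.0453 bits


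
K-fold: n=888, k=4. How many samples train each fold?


Fold size = 888/4 = 222
Training per fold = 888 - 222 = 666

666


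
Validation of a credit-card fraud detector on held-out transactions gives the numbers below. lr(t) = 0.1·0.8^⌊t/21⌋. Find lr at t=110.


n_drops = ⌊110/21⌋ = 5
lr = 0.1·0.8^5 = 0.1·0.32768 = 0.032768

0.032768


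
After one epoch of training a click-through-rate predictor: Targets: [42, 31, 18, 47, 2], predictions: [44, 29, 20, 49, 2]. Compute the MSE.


Squared errors: (42-44)²=4, (31-29)²=4, (18-20)²=4, (47-49)²=4, (2-2)²=0
Sum = 16
MSE = 16/5 = 16/5

16/5


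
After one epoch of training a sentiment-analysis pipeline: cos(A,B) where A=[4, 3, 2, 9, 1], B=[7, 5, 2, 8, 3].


A·B = 4·7 + 3·5 + 2·2 + 9·8 + 1·3 = 122
‖A‖ = √111 = 10.5357, ‖B‖ = √151 = 12.2882
cos = 122/(√111·√151) = 122/√16761 = 0.9423

0.9423


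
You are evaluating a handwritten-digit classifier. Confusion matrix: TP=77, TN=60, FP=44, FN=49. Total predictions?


Total = TP + TN + FP + FN
= 77 + 60 + 44 + 49
= 230
(Predicted positive: 121, predicted negative: 109)

230


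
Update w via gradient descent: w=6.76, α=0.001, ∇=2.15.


w_new = w - α·∇
= 6.76 - 0.001·2.15
= 6.76 - 0.00215
= 6.75785

6.75785


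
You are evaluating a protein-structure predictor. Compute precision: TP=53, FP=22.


Precision = TP/(TP+FP)
= 53/(53+22)
= 53/75 = 70.67%

70.67%


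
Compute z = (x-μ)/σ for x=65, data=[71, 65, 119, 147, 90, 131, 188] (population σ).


μ = 115.8571, σ = 40.8496
z = (65 - 115.8571)/40.8496 = -1.245

-1.245


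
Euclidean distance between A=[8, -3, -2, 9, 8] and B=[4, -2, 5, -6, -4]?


d = √((8-4)² + (-3+ 2)² + (-2-5)² + (9+ 6)² + (8+ 4)²)
  = √(16 + 1 + 49 + 225 + 144)
  = √435 = 20.8567

20.8567


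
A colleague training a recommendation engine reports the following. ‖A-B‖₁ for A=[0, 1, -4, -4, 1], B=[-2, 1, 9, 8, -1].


d = |0+ 2| + |1-1| + |-4-9| + |-4-8| + |1+ 1|
  = 2 + 0 + 13 + 12 + 2
  = 29

29


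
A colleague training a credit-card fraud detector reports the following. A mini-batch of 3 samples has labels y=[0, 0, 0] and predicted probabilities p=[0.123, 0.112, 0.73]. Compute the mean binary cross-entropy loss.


L[0] = -ln(1-0.123) = -ln(0.877) = 0.1312
L[1] = -ln(1-0.112) = -ln(0.888) = 0.1188
L[2] = -ln(1-0.73) = -ln(0.27) = 1.3093
mean = (0.1312 + 0.1188 + 1.3093)/3 = 0.5198

0.5198


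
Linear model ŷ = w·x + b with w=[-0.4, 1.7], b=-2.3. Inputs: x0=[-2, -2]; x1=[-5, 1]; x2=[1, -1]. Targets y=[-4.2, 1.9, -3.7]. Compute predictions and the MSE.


ŷ0 = (-0.4)·(-2) + (1.7)·(-2) - 2.3 = -4.9
ŷ1 = (-0.4)·(-5) + (1.7)·(1) - 2.3 = 1.4
ŷ2 = (-0.4)·(1) + (1.7)·(-1) - 2.3 = -4.4
errors² = [0.49, 0.25, 0.49]
MSE = 1.2300/3 = 0.41

0.41


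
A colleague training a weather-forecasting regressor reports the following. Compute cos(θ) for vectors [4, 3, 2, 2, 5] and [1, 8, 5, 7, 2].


A·B = 4·1 + 3·8 + 2·5 + 2·7 + 5·2 = 62
‖A‖ = √58 = 7.6158, ‖B‖ = √143 = 11.9583
cos = 62/(√58·√143) = 62/√8294 = 0.6808

0.6808


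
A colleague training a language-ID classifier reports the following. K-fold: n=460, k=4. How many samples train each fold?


Fold size = 460/4 = 115
Training per fold = 460 - 115 = 345

345


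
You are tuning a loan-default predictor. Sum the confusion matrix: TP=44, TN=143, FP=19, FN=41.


Total = TP + TN + FP + FN
= 44 + 143 + 19 + 41
= 247
(Predicted positive: 63, predicted negative: 184)

247


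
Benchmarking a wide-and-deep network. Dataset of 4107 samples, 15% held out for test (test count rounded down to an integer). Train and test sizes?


Test = ⌊4107·15/100⌋ = 616
Train = 4107 - 616 = 3491

Train: 3491, Test: 616


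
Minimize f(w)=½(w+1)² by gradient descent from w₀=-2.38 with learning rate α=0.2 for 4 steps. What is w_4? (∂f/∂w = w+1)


step 1: grad = -2.38+1 = -1.38; w = -2.38 - 0.2·(-1.38) = -2.104
step 2: grad = -2.104+1 = -1.104; w = -2.104 - 0.2·(-1.104) = -1.8832
step 3: grad = -1.8832+1 = -0.8832; w = -1.8832 - 0.2·(-0.8832) = -1.70656
step 4: grad = -1.70656+1 = -0.70656; w = -1.70656 - 0.2·(-0.70656) = -1.565248

-1.565248


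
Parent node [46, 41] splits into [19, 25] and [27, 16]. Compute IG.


Parent = [46, 41], H_parent = 0.9976
H_left = 0.9865 (n=44), H_right = 0.9523 (n=43)
H_children = (44/87)·0.9865 + (43/87)·0.9523 = 0.9696
IG = 0.9976 - 0.9696 = 0.028

0.028


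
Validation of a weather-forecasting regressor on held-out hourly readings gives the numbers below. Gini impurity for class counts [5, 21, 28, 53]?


Probabilities: [5/107, 21/107, 28/107, 53/107] ≈ [0.0467, 0.1963, 0.2617, 0.4953]
Σpᵢ² = (25 + 441 + 784 + 2809)/107² = 4059/11449
Gini = 1 - Σpᵢ² = 1 - 4059/11449 = 0.6455

0.6455


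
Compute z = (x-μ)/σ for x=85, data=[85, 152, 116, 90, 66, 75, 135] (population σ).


μ = 102.7143, σ = 29.8554
z = (85 - 102.7143)/29.8554 = -0.5933

-0.5933


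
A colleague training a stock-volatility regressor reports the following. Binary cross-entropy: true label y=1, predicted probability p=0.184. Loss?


BCE = -[y·ln(p) + (1-y)·ln(1-p)]
= -1·ln(0.184) - 0
= -ln(0.184) = 1.6928

1.6928


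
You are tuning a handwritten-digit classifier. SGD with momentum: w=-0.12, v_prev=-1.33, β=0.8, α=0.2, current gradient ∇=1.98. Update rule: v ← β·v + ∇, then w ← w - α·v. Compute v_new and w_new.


v_new = 0.8·-1.33 + 1.98 = -1.064 + 1.98 = 0.916
w_new = -0.12 - 0.2·0.916 = -0.12 - 0.1832 = -0.3032

v_new=0.916, w_new=-0.3032
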